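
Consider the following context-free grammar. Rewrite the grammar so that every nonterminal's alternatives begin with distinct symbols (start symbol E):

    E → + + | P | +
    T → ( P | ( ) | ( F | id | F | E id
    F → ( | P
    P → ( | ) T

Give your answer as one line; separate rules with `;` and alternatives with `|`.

E → P | + E'; T → id | F | E id | ( T'; F → ( | P; P → ( | ) T; E' → + | epsilon; T' → P | ) | F

E has alternatives sharing prefix '+': factor to E → + E' with E' → + | ε.
T has alternatives sharing prefix '(': factor to T → ( T' with T' → P | ) | F.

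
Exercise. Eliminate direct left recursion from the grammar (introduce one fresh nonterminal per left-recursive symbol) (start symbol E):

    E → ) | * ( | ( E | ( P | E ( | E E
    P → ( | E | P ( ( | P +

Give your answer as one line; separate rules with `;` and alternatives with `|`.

Directly left-recursive nonterminals: E, P.
For E: α = {(, E}, β = {), * (, ( E, ( P}. Rewrite as E → β E' and E' → α E' | ε.
For P: α = {( (, +}, β = {(, E}. Rewrite as P → β P' and P' → α P' | ε.

E → ) E' | * ( E' | ( E E' | ( P E'; P → ( P' | E P'; E' → ( E' | E E' | ε; P' → ( ( P' | + P' | ε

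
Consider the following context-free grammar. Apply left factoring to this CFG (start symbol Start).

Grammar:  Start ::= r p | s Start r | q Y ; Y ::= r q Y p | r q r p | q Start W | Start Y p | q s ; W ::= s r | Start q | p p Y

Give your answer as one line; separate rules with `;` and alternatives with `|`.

Start ::= r p | s Start r | q Y; Y ::= Start Y p | r q Y1 | q Y2; W ::= s r | Start q | p p Y; Y1 ::= Y p | r p; Y2 ::= Start W | s

Y has alternatives sharing prefix 'r q': factor to Y → r q Y1 with Y1 → Y p | r p.
Y has alternatives sharing prefix 'q': factor to Y → q Y2 with Y2 → Start W | s.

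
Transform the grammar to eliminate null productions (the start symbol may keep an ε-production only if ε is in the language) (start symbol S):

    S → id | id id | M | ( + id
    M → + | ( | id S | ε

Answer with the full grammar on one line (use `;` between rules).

Nullable nonterminals: {M, S}.
ε ∈ L(G) since S is nullable, so keep S → ε.
Expand every rule over subsets of its nullable positions: M → id S gives id S | id.

S → id | id id | M | ( + id | ε; M → + | ( | id S | id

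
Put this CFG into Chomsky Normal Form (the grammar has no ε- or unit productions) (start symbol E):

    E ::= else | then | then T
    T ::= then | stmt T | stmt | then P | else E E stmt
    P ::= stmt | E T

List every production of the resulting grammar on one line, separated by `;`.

E ::= else | then | X1 T; T ::= then | X2 T | stmt | X1 P | X3 Y1; P ::= stmt | E T; X1 ::= then; X2 ::= stmt; X3 ::= else; Y1 ::= E Y2; Y2 ::= E X2

Introduce a nonterminal for each terminal appearing in a rule of length ≥ 2: X1 → then, X2 → stmt, X3 → else.
Binarize each right-hand side of length ≥ 3 by chaining fresh nonterminals (Y1, Y2, …): affected rules were T → X3 E E X2.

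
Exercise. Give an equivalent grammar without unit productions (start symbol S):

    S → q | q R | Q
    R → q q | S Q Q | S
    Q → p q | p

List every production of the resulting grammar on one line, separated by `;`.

Unit pairs: R ⇒* {Q, S}; S ⇒* {Q}.
For each unit pair (A, B), copy every non-unit production of B to A, then drop all unit productions.

S → q | q R | p q | p; R → p q | p | q | q R | q q | S Q Q; Q → p q | p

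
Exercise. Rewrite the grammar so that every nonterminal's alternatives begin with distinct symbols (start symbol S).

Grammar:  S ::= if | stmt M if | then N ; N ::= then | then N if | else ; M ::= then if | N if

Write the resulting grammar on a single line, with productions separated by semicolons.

S ::= if | stmt M if | then N; N ::= else | then N'; M ::= then if | N if; N' ::= eps | N if

N has alternatives sharing prefix 'then': factor to N → then N' with N' → ε | N if.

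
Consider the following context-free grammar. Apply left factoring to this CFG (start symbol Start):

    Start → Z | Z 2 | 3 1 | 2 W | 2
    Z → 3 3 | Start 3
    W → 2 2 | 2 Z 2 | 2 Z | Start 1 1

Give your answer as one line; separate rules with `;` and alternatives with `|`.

Start → 3 1 | Z Start1 | 2 Start2; Z → 3 3 | Start 3; W → Start 1 1 | 2 W1; Start1 → ε | 2; Start2 → W | ε; W1 → 2 | Z W11; W11 → 2 | ε

Start has alternatives sharing prefix 'Z': factor to Start → Z Start1 with Start1 → ε | 2.
Start has alternatives sharing prefix '2': factor to Start → 2 Start2 with Start2 → W | ε.
W has alternatives sharing prefix '2': factor to W → 2 W1 with W1 → 2 | Z 2 | Z.
W1 has alternatives sharing prefix 'Z': factor to W1 → Z W11 with W11 → 2 | ε.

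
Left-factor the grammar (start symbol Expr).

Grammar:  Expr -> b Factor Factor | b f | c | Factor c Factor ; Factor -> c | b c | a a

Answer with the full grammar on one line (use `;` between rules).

Expr has alternatives sharing prefix 'b': factor to Expr → b Expr1 with Expr1 → Factor Factor | f.

Expr -> c | Factor c Factor | b Expr1; Factor -> c | b c | a a; Expr1 -> Factor Factor | f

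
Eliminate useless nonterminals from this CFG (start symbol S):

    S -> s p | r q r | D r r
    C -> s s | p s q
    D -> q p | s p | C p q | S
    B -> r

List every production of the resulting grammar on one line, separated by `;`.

Generating nonterminals: {B, C, D, S}.
Reachable from S after that: {C, D, S}.
Removed useless symbols: {B} and every production mentioning them.

S -> s p | r q r | D r r; C -> s s | p s q; D -> q p | s p | C p q | S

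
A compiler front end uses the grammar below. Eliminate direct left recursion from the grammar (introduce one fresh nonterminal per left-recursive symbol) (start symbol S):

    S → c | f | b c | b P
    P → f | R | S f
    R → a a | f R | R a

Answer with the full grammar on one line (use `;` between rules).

Directly left-recursive nonterminal: R.
For R: α = {a}, β = {a a, f R}. Rewrite as R → β R' and R' → α R' | ε.

S → c | f | b c | b P; P → f | R | S f; R → a a R' | f R R'; R' → a R' | ε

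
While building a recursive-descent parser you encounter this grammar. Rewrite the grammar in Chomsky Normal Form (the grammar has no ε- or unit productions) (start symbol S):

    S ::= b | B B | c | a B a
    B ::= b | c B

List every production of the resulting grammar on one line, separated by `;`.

Introduce a nonterminal for each terminal appearing in a rule of length ≥ 2: X1 → a, X2 → c.
Binarize each right-hand side of length ≥ 3 by chaining fresh nonterminals (Y1, Y2, …): affected rules were S → X1 B X1.

S ::= b | B B | c | X1 Y1; B ::= b | X2 B; X1 ::= a; X2 ::= c; Y1 ::= B X1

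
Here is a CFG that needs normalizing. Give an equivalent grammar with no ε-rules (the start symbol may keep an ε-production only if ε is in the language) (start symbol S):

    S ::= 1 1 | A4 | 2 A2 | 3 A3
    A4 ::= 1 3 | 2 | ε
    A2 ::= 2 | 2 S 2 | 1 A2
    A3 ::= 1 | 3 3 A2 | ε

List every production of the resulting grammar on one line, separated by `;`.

The nullable symbols are {A3, A4, S}.
ε ∈ L(G) since S is nullable, so keep S → ε.
Add the nullable-subset variants: S → 3 A3 gives 3 A3 | 3. A2 → 2 S 2 gives 2 S 2 | 2 2.

S ::= 1 1 | A4 | 2 A2 | 3 A3 | 3 | ε; A4 ::= 1 3 | 2; A2 ::= 2 | 2 S 2 | 2 2 | 1 A2; A3 ::= 1 | 3 3 A2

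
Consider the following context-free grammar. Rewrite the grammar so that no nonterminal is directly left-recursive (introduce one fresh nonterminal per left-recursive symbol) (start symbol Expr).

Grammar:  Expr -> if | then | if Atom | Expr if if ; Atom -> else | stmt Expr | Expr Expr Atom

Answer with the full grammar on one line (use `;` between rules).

Expr -> if Expr1 | then Expr1 | if Atom Expr1; Atom -> else | stmt Expr | Expr Expr Atom; Expr1 -> if if Expr1 | ε

Directly left-recursive nonterminal: Expr.
For Expr: α = {if if}, β = {if, then, if Atom}. Rewrite as Expr → β Expr1 and Expr1 → α Expr1 | ε.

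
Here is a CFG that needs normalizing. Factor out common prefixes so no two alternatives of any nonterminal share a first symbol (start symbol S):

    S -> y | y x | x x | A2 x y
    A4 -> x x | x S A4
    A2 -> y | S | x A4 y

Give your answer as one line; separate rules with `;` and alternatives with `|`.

S -> x x | A2 x y | y S'; A4 -> x A4'; A2 -> y | S | x A4 y; S' -> ε | x; A4' -> x | S A4

S has alternatives sharing prefix 'y': factor to S → y S' with S' → ε | x.
A4 has alternatives sharing prefix 'x': factor to A4 → x A4' with A4' → x | S A4.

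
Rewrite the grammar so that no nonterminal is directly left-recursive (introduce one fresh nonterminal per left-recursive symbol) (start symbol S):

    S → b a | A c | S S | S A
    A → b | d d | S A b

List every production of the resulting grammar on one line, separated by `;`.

Left recursion appears on S.
For S: α = {S, A}, β = {b a, A c}. Rewrite as S → β S' and S' → α S' | ε.

S → b a S' | A c S'; A → b | d d | S A b; S' → S S' | A S' | ε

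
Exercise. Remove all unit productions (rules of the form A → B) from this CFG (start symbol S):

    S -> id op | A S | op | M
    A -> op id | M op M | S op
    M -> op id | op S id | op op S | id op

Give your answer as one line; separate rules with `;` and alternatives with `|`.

S -> id op | A S | op | op id | op S id | op op S; A -> op id | M op M | S op; M -> op id | op S id | op op S | id op

Unit pairs: S ⇒* {M}.
Replace each nonterminal's rules with the union of the non-unit rules of every nonterminal it unit-derives.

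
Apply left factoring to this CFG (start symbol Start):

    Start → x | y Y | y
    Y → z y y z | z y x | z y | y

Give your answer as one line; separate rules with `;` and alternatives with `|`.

Start → x | y Start1; Y → y | z y Y1; Start1 → Y | ε; Y1 → y z | x | ε

Start has alternatives sharing prefix 'y': factor to Start → y Start1 with Start1 → Y | ε.
Y has alternatives sharing prefix 'z y': factor to Y → z y Y1 with Y1 → y z | x | ε.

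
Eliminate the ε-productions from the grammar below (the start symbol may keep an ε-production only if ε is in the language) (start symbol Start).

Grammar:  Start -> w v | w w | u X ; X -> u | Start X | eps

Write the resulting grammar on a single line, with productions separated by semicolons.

The nullable symbols are {X}.
ε ∉ L(G), so no ε-production is kept.
Add the nullable-subset variants: Start → u X gives u X | u. X → Start X gives Start X | Start.

Start -> w v | w w | u X | u; X -> u | Start X | Start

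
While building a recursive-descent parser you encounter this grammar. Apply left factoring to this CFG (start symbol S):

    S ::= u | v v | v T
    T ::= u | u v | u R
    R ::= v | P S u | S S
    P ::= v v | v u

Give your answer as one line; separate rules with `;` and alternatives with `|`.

S ::= u | v S'; T ::= u T'; R ::= v | P S u | S S; P ::= v P'; S' ::= v | T; T' ::= ε | v | R; P' ::= v | u

S has alternatives sharing prefix 'v': factor to S → v S' with S' → v | T.
T has alternatives sharing prefix 'u': factor to T → u T' with T' → ε | v | R.
P has alternatives sharing prefix 'v': factor to P → v P' with P' → v | u.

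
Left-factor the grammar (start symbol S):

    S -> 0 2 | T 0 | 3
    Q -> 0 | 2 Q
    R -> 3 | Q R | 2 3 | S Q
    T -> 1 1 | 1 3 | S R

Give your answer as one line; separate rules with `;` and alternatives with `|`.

T has alternatives sharing prefix '1': factor to T → 1 T' with T' → 1 | 3.

S -> 0 2 | T 0 | 3; Q -> 0 | 2 Q; R -> 3 | Q R | 2 3 | S Q; T -> S R | 1 T'; T' -> 1 | 3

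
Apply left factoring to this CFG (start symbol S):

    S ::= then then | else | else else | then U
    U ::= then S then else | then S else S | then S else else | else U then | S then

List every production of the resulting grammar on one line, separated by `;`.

S ::= then S' | else S''; U ::= else U then | S then | then S U'; S' ::= then | U; S'' ::= epsilon | else; U' ::= then else | else U''; U'' ::= S | else

S has alternatives sharing prefix 'then': factor to S → then S' with S' → then | U.
S has alternatives sharing prefix 'else': factor to S → else S'' with S'' → ε | else.
U has alternatives sharing prefix 'then S': factor to U → then S U' with U' → then else | else S | else else.
U' has alternatives sharing prefix 'else': factor to U' → else U'' with U'' → S | else.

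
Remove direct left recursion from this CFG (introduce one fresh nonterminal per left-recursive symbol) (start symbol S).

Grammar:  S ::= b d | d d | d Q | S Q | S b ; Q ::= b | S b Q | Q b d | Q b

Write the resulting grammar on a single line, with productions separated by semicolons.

S, Q are directly left-recursive.
For S: α = {Q, b}, β = {b d, d d, d Q}. Rewrite as S → β S' and S' → α S' | ε.
For Q: α = {b d, b}, β = {b, S b Q}. Rewrite as Q → β Q' and Q' → α Q' | ε.

S ::= b d S' | d d S' | d Q S'; Q ::= b Q' | S b Q Q'; S' ::= Q S' | b S' | eps; Q' ::= b d Q' | b Q' | eps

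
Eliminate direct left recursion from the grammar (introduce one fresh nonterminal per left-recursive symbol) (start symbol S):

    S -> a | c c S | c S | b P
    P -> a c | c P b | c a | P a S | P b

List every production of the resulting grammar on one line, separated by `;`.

P is directly left-recursive.
For P: α = {a S, b}, β = {a c, c P b, c a}. Rewrite as P → β P' and P' → α P' | ε.

S -> a | c c S | c S | b P; P -> a c P' | c P b P' | c a P'; P' -> a S P' | b P' | eps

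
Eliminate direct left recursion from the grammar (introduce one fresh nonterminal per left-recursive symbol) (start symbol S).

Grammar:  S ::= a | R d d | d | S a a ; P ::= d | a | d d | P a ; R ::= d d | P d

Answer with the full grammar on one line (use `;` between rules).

S ::= a S' | R d d S' | d S'; P ::= d P' | a P' | d d P'; R ::= d d | P d; S' ::= a a S' | ε; P' ::= a P' | ε

Left recursion appears on S, P.
For S: α = {a a}, β = {a, R d d, d}. Rewrite as S → β S' and S' → α S' | ε.
For P: α = {a}, β = {d, a, d d}. Rewrite as P → β P' and P' → α P' | ε.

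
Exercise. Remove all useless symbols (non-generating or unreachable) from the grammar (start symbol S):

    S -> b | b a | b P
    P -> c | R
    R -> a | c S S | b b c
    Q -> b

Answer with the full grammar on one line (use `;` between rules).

Generating nonterminals: {P, Q, R, S}.
Reachable from S after that: {P, R, S}.
Removed useless symbols: {Q} and every production mentioning them.

S -> b | b a | b P; P -> c | R; R -> a | c S S | b b c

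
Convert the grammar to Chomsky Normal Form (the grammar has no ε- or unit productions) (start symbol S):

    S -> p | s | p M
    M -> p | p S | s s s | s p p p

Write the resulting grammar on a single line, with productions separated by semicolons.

Introduce a nonterminal for each terminal appearing in a rule of length ≥ 2: X1 → p, X2 → s.
Binarize each right-hand side of length ≥ 3 by chaining fresh nonterminals (Y1, Y2, …): affected rules were M → X2 X2 X2; M → X2 X1 X1 X1.

S -> p | s | X1 M; M -> p | X1 S | X2 Y1 | X2 Y2; X1 -> p; X2 -> s; Y1 -> X2 X2; Y2 -> X1 Y3; Y3 -> X1 X1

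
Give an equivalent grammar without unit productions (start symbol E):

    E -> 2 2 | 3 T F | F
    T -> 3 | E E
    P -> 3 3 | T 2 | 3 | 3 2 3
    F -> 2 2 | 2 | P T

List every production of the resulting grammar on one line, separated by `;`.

Unit pairs: E ⇒* {F}.
For every A with A ⇒* B via unit rules, add B's non-unit alternatives to A; then delete every rule of the form X → Y.

E -> 2 2 | 3 T F | 2 | P T; T -> 3 | E E; P -> 3 3 | T 2 | 3 | 3 2 3; F -> 2 2 | 2 | P T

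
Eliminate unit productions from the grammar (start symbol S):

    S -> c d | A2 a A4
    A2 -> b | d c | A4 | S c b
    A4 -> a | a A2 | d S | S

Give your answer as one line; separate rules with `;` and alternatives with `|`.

Unit pairs: A2 ⇒* {A4, S}; A4 ⇒* {S}.
For every A with A ⇒* B via unit rules, add B's non-unit alternatives to A; then delete every rule of the form X → Y.

S -> c d | A2 a A4; A2 -> a | a A2 | d S | b | d c | S c b | c d | A2 a A4; A4 -> a | a A2 | d S | c d | A2 a A4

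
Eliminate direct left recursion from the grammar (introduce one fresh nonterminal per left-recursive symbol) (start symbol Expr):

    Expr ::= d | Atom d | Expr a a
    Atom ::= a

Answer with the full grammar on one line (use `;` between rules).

Expr ::= d Expr1 | Atom d Expr1; Atom ::= a; Expr1 ::= a a Expr1 | ε

Directly left-recursive nonterminal: Expr.
For Expr: α = {a a}, β = {d, Atom d}. Rewrite as Expr → β Expr1 and Expr1 → α Expr1 | ε.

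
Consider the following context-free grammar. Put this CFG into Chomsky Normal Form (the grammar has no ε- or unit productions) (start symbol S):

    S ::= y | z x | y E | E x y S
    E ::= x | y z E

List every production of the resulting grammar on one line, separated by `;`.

S ::= y | X1 X2 | X3 E | E Y1; E ::= x | X3 Y3; X1 ::= z; X2 ::= x; X3 ::= y; Y1 ::= X2 Y2; Y2 ::= X3 S; Y3 ::= X1 E

Introduce a nonterminal for each terminal appearing in a rule of length ≥ 2: X1 → z, X2 → x, X3 → y.
Binarize each right-hand side of length ≥ 3 by chaining fresh nonterminals (Y1, Y2, …): affected rules were S → E X2 X3 S; E → X3 X1 E.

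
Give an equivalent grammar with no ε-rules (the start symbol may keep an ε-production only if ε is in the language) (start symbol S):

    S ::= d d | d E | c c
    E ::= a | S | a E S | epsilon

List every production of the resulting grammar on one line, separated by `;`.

Nullable set = {E}.
ε ∉ L(G), so no ε-production is kept.
Add the nullable-subset variants: S → d E gives d E | d. E → a E S gives a E S | a S.

S ::= d d | d E | d | c c; E ::= a | S | a E S | a S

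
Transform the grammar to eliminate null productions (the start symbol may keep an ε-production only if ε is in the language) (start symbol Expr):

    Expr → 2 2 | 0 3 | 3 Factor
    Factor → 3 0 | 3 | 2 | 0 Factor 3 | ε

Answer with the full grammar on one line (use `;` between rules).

Expr → 2 2 | 0 3 | 3 Factor | 3; Factor → 3 0 | 3 | 2 | 0 Factor 3 | 0 3

Nullable nonterminals: {Factor}.
ε ∉ L(G), so no ε-production is kept.
Add the nullable-subset variants: Expr → 3 Factor gives 3 Factor | 3. Factor → 0 Factor 3 gives 0 Factor 3 | 0 3.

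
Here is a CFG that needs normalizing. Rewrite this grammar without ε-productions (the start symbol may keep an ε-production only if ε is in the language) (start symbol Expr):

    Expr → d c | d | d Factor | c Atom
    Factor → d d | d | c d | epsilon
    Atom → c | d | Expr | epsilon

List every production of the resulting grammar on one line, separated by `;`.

The nullable symbols are {Atom, Factor}.
ε ∉ L(G), so no ε-production is kept.
Add the nullable-subset variants: Expr → c Atom gives c Atom | c.

Expr → d c | d | d Factor | c Atom | c; Factor → d d | d | c d; Atom → c | d | Expr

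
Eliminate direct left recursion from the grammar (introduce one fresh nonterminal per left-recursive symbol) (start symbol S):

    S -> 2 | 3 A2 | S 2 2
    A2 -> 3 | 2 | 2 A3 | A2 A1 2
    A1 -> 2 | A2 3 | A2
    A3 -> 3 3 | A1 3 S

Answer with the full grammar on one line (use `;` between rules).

Directly left-recursive nonterminals: S, A2.
For S: α = {2 2}, β = {2, 3 A2}. Rewrite as S → β S' and S' → α S' | ε.
For A2: α = {A1 2}, β = {3, 2, 2 A3}. Rewrite as A2 → β A2' and A2' → α A2' | ε.

S -> 2 S' | 3 A2 S'; A2 -> 3 A2' | 2 A2' | 2 A3 A2'; A1 -> 2 | A2 3 | A2; A3 -> 3 3 | A1 3 S; S' -> 2 2 S' | ε; A2' -> A1 2 A2' | ε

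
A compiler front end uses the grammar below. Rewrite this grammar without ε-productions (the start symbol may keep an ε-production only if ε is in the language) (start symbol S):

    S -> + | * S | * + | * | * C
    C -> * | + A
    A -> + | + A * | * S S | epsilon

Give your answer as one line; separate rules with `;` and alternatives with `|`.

The nullable symbols are {A}.
ε ∉ L(G), so no ε-production is kept.
Expand every rule over subsets of its nullable positions: C → + A gives + A | +. A → + A * gives + A * | + *.

S -> + | * S | * + | * | * C; C -> * | + A | +; A -> + | + A * | + * | * S S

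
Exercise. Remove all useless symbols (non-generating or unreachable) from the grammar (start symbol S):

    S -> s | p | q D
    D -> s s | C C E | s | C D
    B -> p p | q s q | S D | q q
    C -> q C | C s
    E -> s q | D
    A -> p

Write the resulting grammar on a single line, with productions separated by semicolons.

S -> s | p | q D; D -> s s | s

Generating nonterminals: {A, B, D, E, S}.
Reachable from S after that: {D, S}.
Removed useless symbols: {A, B, C, E} and every production mentioning them.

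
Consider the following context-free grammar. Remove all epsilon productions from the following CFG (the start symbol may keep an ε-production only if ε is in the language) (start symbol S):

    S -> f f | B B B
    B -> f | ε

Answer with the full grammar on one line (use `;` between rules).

S -> f f | B B B | B B | B | ε; B -> f

Nullable nonterminals: {B, S}.
ε ∈ L(G) since S is nullable, so keep S → ε.
For each production, add variants omitting each subset of nullable occurrences: S → B B B gives B B B | B B | B.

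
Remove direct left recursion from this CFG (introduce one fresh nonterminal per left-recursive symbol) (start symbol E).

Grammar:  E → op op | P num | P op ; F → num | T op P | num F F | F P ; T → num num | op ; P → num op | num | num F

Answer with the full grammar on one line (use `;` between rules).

E → op op | P num | P op; F → num F' | T op P F' | num F F F'; T → num num | op; P → num op | num | num F; F' → P F' | epsilon

Directly left-recursive nonterminal: F.
For F: α = {P}, β = {num, T op P, num F F}. Rewrite as F → β F' and F' → α F' | ε.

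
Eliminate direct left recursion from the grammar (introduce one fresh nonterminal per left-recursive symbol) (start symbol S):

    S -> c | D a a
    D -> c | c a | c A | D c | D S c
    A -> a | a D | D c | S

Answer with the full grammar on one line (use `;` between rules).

Left recursion appears on D.
For D: α = {c, S c}, β = {c, c a, c A}. Rewrite as D → β D' and D' → α D' | ε.

S -> c | D a a; D -> c D' | c a D' | c A D'; A -> a | a D | D c | S; D' -> c D' | S c D' | eps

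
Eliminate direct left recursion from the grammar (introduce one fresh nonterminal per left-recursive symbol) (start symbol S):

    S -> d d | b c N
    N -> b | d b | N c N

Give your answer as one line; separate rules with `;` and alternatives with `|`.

Left recursion appears on N.
For N: α = {c N}, β = {b, d b}. Rewrite as N → β N' and N' → α N' | ε.

S -> d d | b c N; N -> b N' | d b N'; N' -> c N N' | ε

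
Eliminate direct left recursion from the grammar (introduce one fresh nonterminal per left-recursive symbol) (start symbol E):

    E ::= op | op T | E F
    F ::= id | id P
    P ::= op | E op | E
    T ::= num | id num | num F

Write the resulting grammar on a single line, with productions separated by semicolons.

Left recursion appears on E.
For E: α = {F}, β = {op, op T}. Rewrite as E → β E' and E' → α E' | ε.

E ::= op E' | op T E'; F ::= id | id P; P ::= op | E op | E; T ::= num | id num | num F; E' ::= F E' | ε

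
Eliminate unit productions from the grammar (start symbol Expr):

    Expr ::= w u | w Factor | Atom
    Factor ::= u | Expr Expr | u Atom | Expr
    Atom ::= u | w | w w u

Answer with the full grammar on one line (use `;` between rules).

Expr ::= u | w | w w u | w u | w Factor; Factor ::= u | w | w w u | Expr Expr | u Atom | w u | w Factor; Atom ::= u | w | w w u

Unit pairs: Expr ⇒* {Atom}; Factor ⇒* {Atom, Expr}.
For each unit pair (A, B), copy every non-unit production of B to A, then drop all unit productions.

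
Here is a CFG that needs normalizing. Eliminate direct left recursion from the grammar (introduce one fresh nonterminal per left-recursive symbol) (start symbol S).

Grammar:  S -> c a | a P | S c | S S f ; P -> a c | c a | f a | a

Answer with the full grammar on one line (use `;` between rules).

S -> c a S' | a P S'; P -> a c | c a | f a | a; S' -> c S' | S f S' | epsilon

S is directly left-recursive.
For S: α = {c, S f}, β = {c a, a P}. Rewrite as S → β S' and S' → α S' | ε.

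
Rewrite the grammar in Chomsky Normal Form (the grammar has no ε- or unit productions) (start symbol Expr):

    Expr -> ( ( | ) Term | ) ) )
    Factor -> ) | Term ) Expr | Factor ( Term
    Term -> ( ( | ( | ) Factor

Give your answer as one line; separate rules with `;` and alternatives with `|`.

Expr -> X1 X1 | X2 Term | X2 Y1; Factor -> ) | Term Y2 | Factor Y3; Term -> X1 X1 | ( | X2 Factor; X1 -> (; X2 -> ); Y1 -> X2 X2; Y2 -> X2 Expr; Y3 -> X1 Term

Introduce a nonterminal for each terminal appearing in a rule of length ≥ 2: X1 → (, X2 → ).
Binarize each right-hand side of length ≥ 3 by chaining fresh nonterminals (Y1, Y2, …): affected rules were Expr → X2 X2 X2; Factor → Term X2 Expr; Factor → Factor X1 Term.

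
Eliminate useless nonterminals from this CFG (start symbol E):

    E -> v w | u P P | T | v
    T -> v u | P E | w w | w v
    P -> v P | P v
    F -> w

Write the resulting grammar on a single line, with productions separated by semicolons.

E -> v w | T | v; T -> v u | w w | w v

Generating nonterminals: {E, F, T}.
Reachable from E after that: {E, T}.
Removed useless symbols: {F, P} and every production mentioning them.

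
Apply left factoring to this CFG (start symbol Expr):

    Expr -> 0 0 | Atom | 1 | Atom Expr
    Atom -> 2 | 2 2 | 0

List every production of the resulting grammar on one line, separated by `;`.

Expr has alternatives sharing prefix 'Atom': factor to Expr → Atom Expr1 with Expr1 → ε | Expr.
Atom has alternatives sharing prefix '2': factor to Atom → 2 Atom1 with Atom1 → ε | 2.

Expr -> 0 0 | 1 | Atom Expr1; Atom -> 0 | 2 Atom1; Expr1 -> ε | Expr; Atom1 -> ε | 2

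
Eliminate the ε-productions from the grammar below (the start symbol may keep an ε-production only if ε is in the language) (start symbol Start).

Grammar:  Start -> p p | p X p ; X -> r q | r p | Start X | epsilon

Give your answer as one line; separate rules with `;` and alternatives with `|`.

Start -> p p | p X p; X -> r q | r p | Start X | Start

Nullable set = {X}.
ε ∉ L(G), so no ε-production is kept.
Add the nullable-subset variants: X → Start X gives Start X | Start.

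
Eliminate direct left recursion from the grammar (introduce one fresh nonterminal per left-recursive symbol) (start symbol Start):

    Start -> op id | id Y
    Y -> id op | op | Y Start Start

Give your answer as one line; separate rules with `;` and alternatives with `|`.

Y is directly left-recursive.
For Y: α = {Start Start}, β = {id op, op}. Rewrite as Y → β Y1 and Y1 → α Y1 | ε.

Start -> op id | id Y; Y -> id op Y1 | op Y1; Y1 -> Start Start Y1 | ε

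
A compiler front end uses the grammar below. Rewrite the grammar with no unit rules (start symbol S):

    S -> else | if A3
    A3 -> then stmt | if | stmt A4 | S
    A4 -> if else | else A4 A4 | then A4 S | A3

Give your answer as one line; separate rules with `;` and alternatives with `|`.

S -> else | if A3; A3 -> else | if A3 | then stmt | if | stmt A4; A4 -> if else | else A4 A4 | then A4 S | else | if A3 | then stmt | if | stmt A4

Unit pairs: A3 ⇒* {S}; A4 ⇒* {A3, S}.
For each unit pair (A, B), copy every non-unit production of B to A, then drop all unit productions.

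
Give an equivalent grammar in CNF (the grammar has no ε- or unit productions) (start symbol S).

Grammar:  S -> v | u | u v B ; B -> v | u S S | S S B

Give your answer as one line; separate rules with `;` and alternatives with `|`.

S -> v | u | X1 Y1; B -> v | X1 Y2 | S Y3; X1 -> u; X2 -> v; Y1 -> X2 B; Y2 -> S S; Y3 -> S B

Introduce a nonterminal for each terminal appearing in a rule of length ≥ 2: X1 → u, X2 → v.
Binarize each right-hand side of length ≥ 3 by chaining fresh nonterminals (Y1, Y2, …): affected rules were S → X1 X2 B; B → X1 S S; B → S S B.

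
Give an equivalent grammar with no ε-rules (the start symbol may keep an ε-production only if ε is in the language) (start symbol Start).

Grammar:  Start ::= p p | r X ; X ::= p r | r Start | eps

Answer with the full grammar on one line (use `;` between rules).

Start ::= p p | r X | r; X ::= p r | r Start

Nullable set = {X}.
ε ∉ L(G), so no ε-production is kept.
Add the nullable-subset variants: Start → r X gives r X | r.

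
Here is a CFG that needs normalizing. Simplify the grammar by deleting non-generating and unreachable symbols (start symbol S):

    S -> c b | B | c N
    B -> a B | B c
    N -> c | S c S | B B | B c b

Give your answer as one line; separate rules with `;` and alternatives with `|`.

Generating nonterminals: {N, S}.
Reachable from S after that: {N, S}.
Removed useless symbols: {B} and every production mentioning them.

S -> c b | c N; N -> c | S c S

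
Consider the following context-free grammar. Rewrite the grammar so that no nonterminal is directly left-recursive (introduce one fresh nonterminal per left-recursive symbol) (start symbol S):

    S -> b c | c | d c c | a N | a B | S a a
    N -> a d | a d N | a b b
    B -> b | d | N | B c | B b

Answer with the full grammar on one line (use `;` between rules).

S, B are directly left-recursive.
For S: α = {a a}, β = {b c, c, d c c, a N, a B}. Rewrite as S → β S' and S' → α S' | ε.
For B: α = {c, b}, β = {b, d, N}. Rewrite as B → β B' and B' → α B' | ε.

S -> b c S' | c S' | d c c S' | a N S' | a B S'; N -> a d | a d N | a b b; B -> b B' | d B' | N B'; S' -> a a S' | ε; B' -> c B' | b B' | ε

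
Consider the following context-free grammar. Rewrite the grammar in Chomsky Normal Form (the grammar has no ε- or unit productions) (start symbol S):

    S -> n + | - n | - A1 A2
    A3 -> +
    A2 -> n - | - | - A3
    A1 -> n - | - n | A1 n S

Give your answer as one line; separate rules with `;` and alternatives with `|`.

Introduce a nonterminal for each terminal appearing in a rule of length ≥ 2: X1 → n, X2 → +, X3 → -.
Binarize each right-hand side of length ≥ 3 by chaining fresh nonterminals (Y1, Y2, …): affected rules were S → X3 A1 A2; A1 → A1 X1 S.

S -> X1 X2 | X3 X1 | X3 Y1; A3 -> +; A2 -> X1 X3 | - | X3 A3; A1 -> X1 X3 | X3 X1 | A1 Y2; X1 -> n; X2 -> +; X3 -> -; Y1 -> A1 A2; Y2 -> X1 S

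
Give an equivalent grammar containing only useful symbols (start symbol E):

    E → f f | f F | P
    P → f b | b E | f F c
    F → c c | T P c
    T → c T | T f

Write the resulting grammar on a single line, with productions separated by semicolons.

E → f f | f F | P; P → f b | b E | f F c; F → c c

Generating nonterminals: {E, F, P}.
Reachable from E after that: {E, F, P}.
Removed useless symbols: {T} and every production mentioning them.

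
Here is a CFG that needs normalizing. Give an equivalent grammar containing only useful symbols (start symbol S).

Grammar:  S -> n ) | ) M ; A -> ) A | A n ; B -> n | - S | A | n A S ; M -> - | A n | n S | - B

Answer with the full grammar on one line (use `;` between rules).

S -> n ) | ) M; B -> n | - S; M -> - | n S | - B

Generating nonterminals: {B, M, S}.
Reachable from S after that: {B, M, S}.
Removed useless symbols: {A} and every production mentioning them.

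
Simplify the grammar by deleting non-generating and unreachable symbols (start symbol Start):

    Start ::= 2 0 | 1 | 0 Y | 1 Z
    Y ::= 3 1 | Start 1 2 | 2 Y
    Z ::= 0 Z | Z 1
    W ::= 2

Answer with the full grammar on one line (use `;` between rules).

Generating nonterminals: {Start, W, Y}.
Reachable from Start after that: {Start, Y}.
Removed useless symbols: {W, Z} and every production mentioning them.

Start ::= 2 0 | 1 | 0 Y; Y ::= 3 1 | Start 1 2 | 2 Y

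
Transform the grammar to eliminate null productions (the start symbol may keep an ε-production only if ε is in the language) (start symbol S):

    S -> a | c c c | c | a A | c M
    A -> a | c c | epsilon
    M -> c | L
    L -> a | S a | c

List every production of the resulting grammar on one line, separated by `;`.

Nullable set = {A}.
ε ∉ L(G), so no ε-production is kept.

S -> a | c c c | c | a A | c M; A -> a | c c; M -> c | L; L -> a | S a | c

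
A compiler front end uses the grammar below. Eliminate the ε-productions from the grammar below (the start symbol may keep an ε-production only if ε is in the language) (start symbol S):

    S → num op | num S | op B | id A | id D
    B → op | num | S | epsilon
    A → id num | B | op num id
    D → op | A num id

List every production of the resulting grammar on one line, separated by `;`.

S → num op | num S | op B | op | id A | id | id D; B → op | num | S; A → id num | B | op num id; D → op | A num id | num id

Nullable nonterminals: {A, B}.
ε ∉ L(G), so no ε-production is kept.
Add the nullable-subset variants: S → op B gives op B | op. S → id A gives id A | id. D → A num id gives A num id | num id.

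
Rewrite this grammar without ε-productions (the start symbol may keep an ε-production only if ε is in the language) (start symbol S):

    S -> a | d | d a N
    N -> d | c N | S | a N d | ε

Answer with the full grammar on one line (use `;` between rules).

Nullable set = {N}.
ε ∉ L(G), so no ε-production is kept.
Add the nullable-subset variants: S → d a N gives d a N | d a. N → c N gives c N | c. N → a N d gives a N d | a d.

S -> a | d | d a N | d a; N -> d | c N | c | S | a N d | a d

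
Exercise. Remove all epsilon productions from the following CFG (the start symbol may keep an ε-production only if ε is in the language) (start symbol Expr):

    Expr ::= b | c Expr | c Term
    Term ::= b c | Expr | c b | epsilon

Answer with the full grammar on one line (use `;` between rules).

Nullable set = {Term}.
ε ∉ L(G), so no ε-production is kept.
For each production, add variants omitting each subset of nullable occurrences: Expr → c Term gives c Term | c.

Expr ::= b | c Expr | c Term | c; Term ::= b c | Expr | c b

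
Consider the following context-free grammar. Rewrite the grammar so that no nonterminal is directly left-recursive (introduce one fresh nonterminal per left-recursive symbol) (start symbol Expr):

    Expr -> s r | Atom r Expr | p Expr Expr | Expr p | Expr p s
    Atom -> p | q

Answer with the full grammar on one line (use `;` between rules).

Expr is directly left-recursive.
For Expr: α = {p, p s}, β = {s r, Atom r Expr, p Expr Expr}. Rewrite as Expr → β Expr1 and Expr1 → α Expr1 | ε.

Expr -> s r Expr1 | Atom r Expr Expr1 | p Expr Expr Expr1; Atom -> p | q; Expr1 -> p Expr1 | p s Expr1 | ε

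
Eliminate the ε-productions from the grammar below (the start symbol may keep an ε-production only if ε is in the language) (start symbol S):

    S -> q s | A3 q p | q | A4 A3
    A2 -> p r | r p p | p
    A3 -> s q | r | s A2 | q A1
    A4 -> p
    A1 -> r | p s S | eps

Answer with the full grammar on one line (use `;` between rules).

Nullable nonterminals: {A1}.
ε ∉ L(G), so no ε-production is kept.
For each production, add variants omitting each subset of nullable occurrences: A3 → q A1 gives q A1 | q.

S -> q s | A3 q p | q | A4 A3; A2 -> p r | r p p | p; A3 -> s q | r | s A2 | q A1 | q; A4 -> p; A1 -> r | p s S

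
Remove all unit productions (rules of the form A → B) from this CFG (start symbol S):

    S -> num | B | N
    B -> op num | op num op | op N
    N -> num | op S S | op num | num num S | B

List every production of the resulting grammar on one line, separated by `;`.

S -> op num | op num op | op N | num | op S S | num num S; B -> op num | op num op | op N; N -> op num | op num op | op N | num | op S S | num num S

Unit pairs: N ⇒* {B}; S ⇒* {B, N}.
For every A with A ⇒* B via unit rules, add B's non-unit alternatives to A; then delete every rule of the form X → Y.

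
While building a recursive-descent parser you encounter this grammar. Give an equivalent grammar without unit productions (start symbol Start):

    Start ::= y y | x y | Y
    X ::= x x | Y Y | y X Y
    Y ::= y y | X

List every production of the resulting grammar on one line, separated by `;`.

Unit pairs: Start ⇒* {X, Y}; Y ⇒* {X}.
For each unit pair (A, B), copy every non-unit production of B to A, then drop all unit productions.

Start ::= y y | x y | x x | Y Y | y X Y; X ::= x x | Y Y | y X Y; Y ::= x x | Y Y | y X Y | y y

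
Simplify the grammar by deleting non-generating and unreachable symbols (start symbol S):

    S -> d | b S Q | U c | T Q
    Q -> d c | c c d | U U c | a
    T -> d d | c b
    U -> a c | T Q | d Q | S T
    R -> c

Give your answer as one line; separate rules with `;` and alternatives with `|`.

S -> d | b S Q | U c | T Q; Q -> d c | c c d | U U c | a; T -> d d | c b; U -> a c | T Q | d Q | S T

Generating nonterminals: {Q, R, S, T, U}.
Reachable from S after that: {Q, S, T, U}.
Removed useless symbols: {R} and every production mentioning them.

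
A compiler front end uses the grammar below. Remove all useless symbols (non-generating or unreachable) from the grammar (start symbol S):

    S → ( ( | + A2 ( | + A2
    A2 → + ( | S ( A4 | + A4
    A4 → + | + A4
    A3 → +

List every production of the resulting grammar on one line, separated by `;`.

S → ( ( | + A2 ( | + A2; A2 → + ( | S ( A4 | + A4; A4 → + | + A4

Generating nonterminals: {A2, A3, A4, S}.
Reachable from S after that: {A2, A4, S}.
Removed useless symbols: {A3} and every production mentioning them.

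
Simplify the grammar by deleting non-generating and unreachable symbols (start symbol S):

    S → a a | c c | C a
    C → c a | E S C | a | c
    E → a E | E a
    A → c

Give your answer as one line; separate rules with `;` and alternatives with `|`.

Generating nonterminals: {A, C, S}.
Reachable from S after that: {C, S}.
Removed useless symbols: {A, E} and every production mentioning them.

S → a a | c c | C a; C → c a | a | c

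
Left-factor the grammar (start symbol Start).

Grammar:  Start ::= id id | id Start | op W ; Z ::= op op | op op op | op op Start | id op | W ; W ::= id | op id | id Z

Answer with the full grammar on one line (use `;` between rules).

Start ::= op W | id Start1; Z ::= id op | W | op op Z1; W ::= op id | id W1; Start1 ::= id | Start; Z1 ::= ε | op | Start; W1 ::= ε | Z

Start has alternatives sharing prefix 'id': factor to Start → id Start1 with Start1 → id | Start.
Z has alternatives sharing prefix 'op op': factor to Z → op op Z1 with Z1 → ε | op | Start.
W has alternatives sharing prefix 'id': factor to W → id W1 with W1 → ε | Z.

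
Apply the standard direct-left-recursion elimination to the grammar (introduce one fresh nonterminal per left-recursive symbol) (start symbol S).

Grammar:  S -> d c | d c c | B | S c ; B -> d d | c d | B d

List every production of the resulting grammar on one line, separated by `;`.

S -> d c S' | d c c S' | B S'; B -> d d B' | c d B'; S' -> c S' | ε; B' -> d B' | ε

S, B are directly left-recursive.
For S: α = {c}, β = {d c, d c c, B}. Rewrite as S → β S' and S' → α S' | ε.
For B: α = {d}, β = {d d, c d}. Rewrite as B → β B' and B' → α B' | ε.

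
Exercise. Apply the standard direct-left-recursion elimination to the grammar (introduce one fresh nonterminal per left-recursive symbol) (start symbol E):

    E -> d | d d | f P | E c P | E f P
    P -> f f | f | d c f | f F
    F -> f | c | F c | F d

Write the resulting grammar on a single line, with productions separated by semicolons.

E -> d E' | d d E' | f P E'; P -> f f | f | d c f | f F; F -> f F' | c F'; E' -> c P E' | f P E' | ε; F' -> c F' | d F' | ε

Directly left-recursive nonterminals: E, F.
For E: α = {c P, f P}, β = {d, d d, f P}. Rewrite as E → β E' and E' → α E' | ε.
For F: α = {c, d}, β = {f, c}. Rewrite as F → β F' and F' → α F' | ε.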